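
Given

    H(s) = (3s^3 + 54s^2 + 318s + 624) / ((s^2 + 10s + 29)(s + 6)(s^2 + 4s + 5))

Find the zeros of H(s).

Set the numerator to zero: 3s^3 + 54s^2 + 318s + 624 = 0, i.e. 3·(s^3 + 18s^2 + 106s + 208) = 0.
Factoring: (s^2 + 10s + 26)(s + 8) = 0.

s = -5 ± j, -8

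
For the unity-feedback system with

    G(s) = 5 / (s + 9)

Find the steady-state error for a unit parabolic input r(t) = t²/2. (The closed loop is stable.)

e_ss = ∞

G(s) has no poles at the origin.
This is a Type 0 system; Ka = lim_{s→0} s^2·G(s) = 0, so the steady-state error for a parabola input is infinite.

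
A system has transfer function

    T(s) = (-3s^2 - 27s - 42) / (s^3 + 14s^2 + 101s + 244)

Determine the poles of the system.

The poles are the roots of the denominator s^3 + 14s^2 + 101s + 244 = 0.
Trying s = -4: the polynomial evaluates to 0, so (s + 4) is a factor.
Dividing out leaves s^2 + 10s + 61 = 0.
The quadratic formula then gives s = -5 ± 6j.

s = -5 ± 6j, -4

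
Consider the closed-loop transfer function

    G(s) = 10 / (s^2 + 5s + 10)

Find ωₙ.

ωₙ ≈ 3.162 rad/s

Compare the denominator to the standard form s^2 + 2ζωₙs + ωₙ².
ωₙ² = 10, so ωₙ = √10 ≈ 3.162 rad/s.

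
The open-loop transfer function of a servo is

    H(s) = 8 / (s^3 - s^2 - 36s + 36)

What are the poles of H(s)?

The poles are the roots of the denominator s^3 - s^2 - 36s + 36 = 0.
Trying s = 1: the polynomial evaluates to 0, so (s - 1) is a factor.
Dividing out leaves s^2 - 36 = 0.
Factoring the quadratic: (s - 6)(s + 6) = 0.

s = 1, 6, -6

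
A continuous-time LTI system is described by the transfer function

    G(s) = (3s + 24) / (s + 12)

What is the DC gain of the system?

Set s = 0: G(0) = (24) / (12) = 2.

G(0) = 2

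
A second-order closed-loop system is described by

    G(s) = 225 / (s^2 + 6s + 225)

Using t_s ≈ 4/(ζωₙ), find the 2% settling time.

Comparing s^2 + 6s + 225 to s^2 + 2ζωₙs + ωₙ²: ωₙ = 15 rad/s and ζ = 6/(2·15) = 0.2.
ζωₙ = 6/2 = 3, so t_s ≈ 4/(ζωₙ) = 4/3 ≈ 1.333 s.

t_s ≈ 1.333 s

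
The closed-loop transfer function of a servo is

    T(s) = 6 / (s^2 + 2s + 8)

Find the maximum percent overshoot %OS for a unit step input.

Comparing s^2 + 2s + 8 to s^2 + 2ζωₙs + ωₙ²: ωₙ = √8 ≈ 2.828 rad/s and ζ = 2/(2·√8) ≈ 0.3536.
%OS = 100·exp(−πζ/√(1−ζ²)) = 100·exp(−π·0.3536/√(1−0.3536²)) ≈ 30.5%.

%OS ≈ 30.5%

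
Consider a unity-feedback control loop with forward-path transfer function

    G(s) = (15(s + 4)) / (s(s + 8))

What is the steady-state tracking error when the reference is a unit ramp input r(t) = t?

G(s) has one pole at the origin.
This is a Type 1 system. Kv = lim_{s→0} s·G(s) = 60/8 = 15/2.
e_ss = 1/Kv = 1/(15/2) = 2/15 ≈ 0.1333.

e_ss = 0.1333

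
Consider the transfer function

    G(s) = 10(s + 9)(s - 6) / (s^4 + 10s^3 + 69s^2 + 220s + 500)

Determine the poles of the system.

s = -3 + 4j, -3 - 4j, -2 + 4j, -2 - 4j

The poles are the roots of the denominator s^4 + 10s^3 + 69s^2 + 220s + 500 = 0.
No real roots exist; factor into two real quadratics: (s^2 + 6s + 25)(s^2 + 4s + 20) = 0.
Each quadratic gives a conjugate pair via the quadratic formula.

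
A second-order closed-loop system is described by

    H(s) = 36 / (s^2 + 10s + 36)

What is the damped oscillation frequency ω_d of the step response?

Comparing s^2 + 10s + 36 to s^2 + 2ζωₙs + ωₙ²: ωₙ = 6 rad/s and ζ = 10/(2·6) ≈ 0.8333.
ζωₙ = 10/2 = 5, so ω_d = ωₙ√(1−ζ²) = √(ωₙ² − (ζωₙ)²) = √(36 − 5²) = √11 ≈ 3.317 rad/s.

ω_d ≈ 3.317 rad/s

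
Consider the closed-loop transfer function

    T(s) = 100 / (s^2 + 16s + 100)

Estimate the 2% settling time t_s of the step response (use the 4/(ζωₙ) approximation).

Comparing s^2 + 16s + 100 to s^2 + 2ζωₙs + ωₙ²: ωₙ = 10 rad/s and ζ = 16/(2·10) = 0.8.
ζωₙ = 16/2 = 8, so t_s ≈ 4/(ζωₙ) = 4/8 = 0.5000 s.

t_s ≈ 0.5000 s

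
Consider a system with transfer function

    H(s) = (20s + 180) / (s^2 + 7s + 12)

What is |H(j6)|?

Substitute s = j6: numerator = 180 + j120, denominator = -24 + j42.
|H(j6)| = |180 + j120| / |-24 + j42| = 216.33 / 48.374 ≈ 4.472.

|H(j6)| ≈ 4.472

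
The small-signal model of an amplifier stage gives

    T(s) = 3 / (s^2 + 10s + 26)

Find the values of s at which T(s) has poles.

s = -5 ± j

The poles are the roots of the denominator s^2 + 10s + 26 = 0.
Using the quadratic formula: s = (-10 ± √(-4))/2 = -5 ± 1j.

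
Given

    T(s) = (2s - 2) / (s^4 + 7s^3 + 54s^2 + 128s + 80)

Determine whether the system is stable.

stable

The denominator s^4 + 7s^3 + 54s^2 + 128s + 80 factors as (s + 1)(s^2 + 4s + 40)(s + 2), giving poles at s = -1, -2 + 6j, -2 - 6j, -2.
Since all poles lie strictly in the left half-plane, the system is stable.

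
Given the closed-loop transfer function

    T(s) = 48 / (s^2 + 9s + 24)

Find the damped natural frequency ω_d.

Comparing s^2 + 9s + 24 to s^2 + 2ζωₙs + ωₙ²: ωₙ = √24 ≈ 4.899 rad/s and ζ = 9/(2·√24) ≈ 0.9186.
ζωₙ = 9/2 = 4.5, so ω_d = ωₙ√(1−ζ²) = √(ωₙ² − (ζωₙ)²) = √(24 − 4.5²) = √3.75 ≈ 1.936 rad/s.

ω_d ≈ 1.936 rad/s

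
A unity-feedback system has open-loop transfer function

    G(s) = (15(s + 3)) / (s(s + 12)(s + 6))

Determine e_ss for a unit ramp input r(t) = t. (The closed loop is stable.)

G(s) has one pole at the origin.
This is a Type 1 system. Kv = lim_{s→0} s·G(s) = 45/72 = 5/8.
e_ss = 1/Kv = 1/(5/8) = 8/5 ≈ 1.600.

e_ss = 1.600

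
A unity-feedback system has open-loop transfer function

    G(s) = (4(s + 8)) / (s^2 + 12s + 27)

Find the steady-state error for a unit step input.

G(s) has no poles at the origin.
This is a Type 0 system. Kp = lim_{s→0} G(s) = 32/27.
e_ss = 1/(1 + Kp) = 1/(1 + 32/27) = 27/59 ≈ 0.4576.

e_ss = 0.4576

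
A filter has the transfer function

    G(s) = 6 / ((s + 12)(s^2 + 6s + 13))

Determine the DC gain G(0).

G(0) = 1/26 ≈ 0.03846

At s = 0 each factor (s + a) contributes a and each (s^2 + bs + c) contributes c.
G(0) = 6·1 / ((12) · (13)) = 6/156 = 1/26.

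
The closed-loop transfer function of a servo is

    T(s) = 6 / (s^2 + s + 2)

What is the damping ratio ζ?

Compare the denominator to the standard form s^2 + 2ζωₙs + ωₙ².
ωₙ² = 2, so ωₙ = √2 ≈ 1.414 rad/s.
2ζωₙ = 1, so ζ = 1/(2·√2) ≈ 0.3536.
With ζ = 0.3536 the response is underdamped.

ζ ≈ 0.3536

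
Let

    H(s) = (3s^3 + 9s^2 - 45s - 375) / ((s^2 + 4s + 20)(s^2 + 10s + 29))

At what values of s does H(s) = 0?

Set the numerator to zero: 3s^3 + 9s^2 - 45s - 375 = 0, i.e. 3·(s^3 + 3s^2 - 15s - 125) = 0.
Factoring: (s^2 + 8s + 25)(s - 5) = 0.

s = -4 + 3j, -4 - 3j, 5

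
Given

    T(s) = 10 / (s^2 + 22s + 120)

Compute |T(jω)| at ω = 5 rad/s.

|T(j5)| ≈ 0.06880

Substitute s = j5: numerator = 10, denominator = 95 + j110.
|T(j5)| = |10| / |95 + j110| = 10 / 145.34 ≈ 0.06880.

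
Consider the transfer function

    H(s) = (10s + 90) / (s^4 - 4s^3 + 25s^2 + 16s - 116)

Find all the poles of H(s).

s = 2 ± 5j, 2, -2

The poles are the roots of the denominator s^4 - 4s^3 + 25s^2 + 16s - 116 = 0.
Trying s = 2: the polynomial evaluates to 0, so (s - 2) is a factor.
Dividing out leaves s^3 - 2s^2 + 21s + 58 = 0.
This factors further as (s^2 - 4s + 29)(s + 2) = 0.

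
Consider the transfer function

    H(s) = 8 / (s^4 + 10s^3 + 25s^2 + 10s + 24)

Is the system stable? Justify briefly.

marginally stable

The denominator s^4 + 10s^3 + 25s^2 + 10s + 24 factors as (s^2 + 1)(s + 6)(s + 4), giving poles at s = ±j, -6, -4.
Since the simple pole(s) at s = j, -j lie on the jω-axis with none in the right half-plane, the system is marginally stable.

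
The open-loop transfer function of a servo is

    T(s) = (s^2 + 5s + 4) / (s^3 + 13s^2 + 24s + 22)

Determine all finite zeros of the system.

Set the numerator to zero: s^2 + 5s + 4 = 0.
Factoring: (s + 4)(s + 1) = 0.

s = -4, -1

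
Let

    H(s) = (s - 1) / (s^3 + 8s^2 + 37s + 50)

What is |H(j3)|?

|H(j3)| ≈ 0.03642

Substitute s = j3: numerator = -1 + j3, denominator = -22 + j84.
|H(j3)| = |-1 + j3| / |-22 + j84| = 3.1623 / 86.833 ≈ 0.03642.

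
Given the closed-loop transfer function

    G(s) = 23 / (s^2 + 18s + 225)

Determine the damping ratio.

Compare the denominator to the standard form s^2 + 2ζωₙs + ωₙ².
ωₙ² = 225, so ωₙ = 15 rad/s.
2ζωₙ = 18, so ζ = 18/(2·15) = 0.6.

ζ = 0.6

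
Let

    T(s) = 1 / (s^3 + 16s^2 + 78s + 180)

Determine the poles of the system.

s = -3 + 3j, -3 - 3j, -10

The poles are the roots of the denominator s^3 + 16s^2 + 78s + 180 = 0.
Trying s = -10: the polynomial evaluates to 0, so (s + 10) is a factor.
Dividing out leaves s^2 + 6s + 18 = 0.
The quadratic formula then gives s = -3 ± 3j.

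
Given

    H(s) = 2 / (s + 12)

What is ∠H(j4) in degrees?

∠H(j4) ≈ -18.43°

At s = j4: numerator = 2, denominator = 12 + j4.
∠H = ∠num − ∠den = 0° − (18.435°) = -18.43°.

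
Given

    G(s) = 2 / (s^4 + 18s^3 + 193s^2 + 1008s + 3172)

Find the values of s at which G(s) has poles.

The poles are the roots of the denominator s^4 + 18s^3 + 193s^2 + 1008s + 3172 = 0.
No real roots exist; factor into two real quadratics: (s^2 + 8s + 52)(s^2 + 10s + 61) = 0.
Each quadratic gives a conjugate pair via the quadratic formula.

s = -4 + 6j, -4 - 6j, -5 + 6j, -5 - 6j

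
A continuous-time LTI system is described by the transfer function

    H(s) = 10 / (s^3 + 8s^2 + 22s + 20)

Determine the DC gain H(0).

Set s = 0: H(0) = (10) / (20) = 1/2.

H(0) = 1/2 ≈ 0.5000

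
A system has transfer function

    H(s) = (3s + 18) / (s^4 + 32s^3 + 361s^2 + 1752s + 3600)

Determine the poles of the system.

s = -4 ± 3j, -12, -12

The poles are the roots of the denominator s^4 + 32s^3 + 361s^2 + 1752s + 3600 = 0.
Trying s = -12: the polynomial evaluates to 0, so (s + 12) is a factor.
Dividing out leaves s^3 + 20s^2 + 121s + 300 = 0.
This factors further as (s^2 + 8s + 25)(s + 12) = 0.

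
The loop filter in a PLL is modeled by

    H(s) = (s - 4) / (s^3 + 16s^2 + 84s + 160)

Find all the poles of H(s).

The poles are the roots of the denominator s^3 + 16s^2 + 84s + 160 = 0.
Trying s = -8: the polynomial evaluates to 0, so (s + 8) is a factor.
Dividing out leaves s^2 + 8s + 20 = 0.
The quadratic formula then gives s = -4 ± 2j.

s = -4 ± 2j, -8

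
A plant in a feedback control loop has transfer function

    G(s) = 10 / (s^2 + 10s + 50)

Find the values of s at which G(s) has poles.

s = -5 + 5j, -5 - 5j

The poles are the roots of the denominator s^2 + 10s + 50 = 0.
Using the quadratic formula: s = (-10 ± √(-100))/2 = -5 ± 5j.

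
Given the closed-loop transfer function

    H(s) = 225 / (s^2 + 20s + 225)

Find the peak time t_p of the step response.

Comparing s^2 + 20s + 225 to s^2 + 2ζωₙs + ωₙ²: ωₙ = 15 rad/s and ζ = 20/(2·15) ≈ 0.6667.
ζωₙ = 20/2 = 10, so ω_d = ωₙ√(1−ζ²) = √(ωₙ² − (ζωₙ)²) = √(225 − 10²) = √125 ≈ 11.18 rad/s.
t_p = π/ω_d = π/11.18 ≈ 0.2810 s.

t_p ≈ 0.2810 s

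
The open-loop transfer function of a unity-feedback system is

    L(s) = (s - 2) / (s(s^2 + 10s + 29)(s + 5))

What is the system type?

The denominator has 1 factor of s at the origin (free integrator), so this is a Type 1 system.

Type 1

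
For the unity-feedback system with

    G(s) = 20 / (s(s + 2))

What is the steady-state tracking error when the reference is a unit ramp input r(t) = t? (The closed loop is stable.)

e_ss = 0.1000

G(s) has one pole at the origin.
This is a Type 1 system. Kv = lim_{s→0} s·G(s) = 20/2 = 10.
e_ss = 1/Kv = 1/(10) = 1/10 ≈ 0.1000.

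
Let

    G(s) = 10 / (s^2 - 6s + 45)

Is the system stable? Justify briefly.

The poles can be read from the denominator factors: s = 3 + 6j, 3 - 6j.
Since the pole(s) at s = 3 ± 6j lie in the right half-plane, the system is unstable.

unstable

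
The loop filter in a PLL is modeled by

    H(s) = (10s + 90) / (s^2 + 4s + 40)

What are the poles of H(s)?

The poles are the roots of the denominator s^2 + 4s + 40 = 0.
Using the quadratic formula: s = (-4 ± √(-144))/2 = -2 ± 6j.

s = -2 + 6j, -2 - 6j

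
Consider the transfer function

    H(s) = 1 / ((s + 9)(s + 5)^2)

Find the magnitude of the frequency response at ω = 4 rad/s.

Substitute s = j4: numerator = 1, denominator = -79 + j396.
|H(j4)| = |1| / |-79 + j396| = 1 / 403.80 ≈ 0.002476.

|H(j4)| ≈ 0.002476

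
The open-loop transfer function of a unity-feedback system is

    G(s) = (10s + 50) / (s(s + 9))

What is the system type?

Type 1

The denominator has 1 factor of s at the origin (free integrator), so this is a Type 1 system.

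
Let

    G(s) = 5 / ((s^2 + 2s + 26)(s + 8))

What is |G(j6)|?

Substitute s = j6: numerator = 5, denominator = -152 + j36.
|G(j6)| = |5| / |-152 + j36| = 5 / 156.20 ≈ 0.03201.

|G(j6)| ≈ 0.03201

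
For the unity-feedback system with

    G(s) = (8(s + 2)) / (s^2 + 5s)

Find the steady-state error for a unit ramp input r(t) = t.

e_ss = 0.3125

G(s) has one pole at the origin.
This is a Type 1 system. Kv = lim_{s→0} s·G(s) = 16/5.
e_ss = 1/Kv = 1/(16/5) = 5/16 ≈ 0.3125.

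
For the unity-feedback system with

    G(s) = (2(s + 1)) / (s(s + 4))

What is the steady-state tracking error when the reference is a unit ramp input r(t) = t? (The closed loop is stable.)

e_ss = 2

G(s) has one pole at the origin.
This is a Type 1 system. Kv = lim_{s→0} s·G(s) = 2/4 = 1/2.
e_ss = 1/Kv = 1/(1/2) = 2.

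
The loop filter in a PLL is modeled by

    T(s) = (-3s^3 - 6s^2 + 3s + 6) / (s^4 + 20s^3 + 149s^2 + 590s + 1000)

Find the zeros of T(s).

s = -1, -2, 1

Set the numerator to zero: -3s^3 - 6s^2 + 3s + 6 = 0, i.e. -3·(s^3 + 2s^2 - s - 2) = 0.
Factoring: (s + 1)(s + 2)(s - 1) = 0.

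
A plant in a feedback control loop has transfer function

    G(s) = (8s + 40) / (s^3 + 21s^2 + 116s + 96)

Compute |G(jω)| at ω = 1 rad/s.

Substitute s = j1: numerator = 40 + j8, denominator = 75 + j115.
|G(j1)| = |40 + j8| / |75 + j115| = 40.792 / 137.30 ≈ 0.2971.

|G(j1)| ≈ 0.2971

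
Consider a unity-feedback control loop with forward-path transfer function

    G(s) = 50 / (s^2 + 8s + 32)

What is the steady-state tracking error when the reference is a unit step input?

e_ss = 0.3902

G(s) has no poles at the origin.
This is a Type 0 system. Kp = lim_{s→0} G(s) = 50/32 = 25/16.
e_ss = 1/(1 + Kp) = 1/(1 + 25/16) = 16/41 ≈ 0.3902.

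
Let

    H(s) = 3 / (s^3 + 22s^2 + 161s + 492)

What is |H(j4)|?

|H(j4)| ≈ 0.005028

Substitute s = j4: numerator = 3, denominator = 140 + j580.
|H(j4)| = |3| / |140 + j580| = 3 / 596.66 ≈ 0.005028.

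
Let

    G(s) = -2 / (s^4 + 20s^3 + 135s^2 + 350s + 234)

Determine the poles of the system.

s = -5 + j, -5 - j, -1, -9

The poles are the roots of the denominator s^4 + 20s^3 + 135s^2 + 350s + 234 = 0.
Trying s = -1: the polynomial evaluates to 0, so (s + 1) is a factor.
Dividing out leaves s^3 + 19s^2 + 116s + 234 = 0.
This factors further as (s^2 + 10s + 26)(s + 9) = 0.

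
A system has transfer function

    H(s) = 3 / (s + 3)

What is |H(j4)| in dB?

Substitute s = j4: numerator = 3, denominator = 3 + j4.
|H(j4)| = |3| / |3 + j4| = 3 / 5 = 0.6000.
In decibels: 20·log₁₀(0.6000) ≈ -4.44 dB.

|H(j4)|_dB ≈ -4.44 dB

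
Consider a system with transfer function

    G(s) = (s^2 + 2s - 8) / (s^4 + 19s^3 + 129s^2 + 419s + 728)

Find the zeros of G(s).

Set the numerator to zero: s^2 + 2s - 8 = 0.
Factoring: (s + 4)(s - 2) = 0.

s = -4, 2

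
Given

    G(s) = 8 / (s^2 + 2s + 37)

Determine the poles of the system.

s = -1 ± 6j

The poles are the roots of the denominator s^2 + 2s + 37 = 0.
Using the quadratic formula: s = (-2 ± √(-144))/2 = -1 ± 6j.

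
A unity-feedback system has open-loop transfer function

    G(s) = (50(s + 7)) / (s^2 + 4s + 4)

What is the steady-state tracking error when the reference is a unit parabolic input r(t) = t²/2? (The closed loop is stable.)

G(s) has no poles at the origin.
This is a Type 0 system; Ka = lim_{s→0} s^2·G(s) = 0, so the steady-state error for a parabola input is infinite.

e_ss = ∞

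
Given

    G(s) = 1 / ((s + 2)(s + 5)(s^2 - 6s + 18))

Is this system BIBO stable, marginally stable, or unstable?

unstable

The poles can be read from the denominator factors: s = -2, -5, 3 + 3j, 3 - 3j.
Since the pole(s) at s = 3 ± 3j lie in the right half-plane, the system is unstable.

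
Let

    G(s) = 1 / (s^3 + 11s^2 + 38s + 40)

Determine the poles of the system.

The poles are the roots of the denominator s^3 + 11s^2 + 38s + 40 = 0.
Trying s = -5: the polynomial evaluates to 0, so (s + 5) is a factor.
Dividing out leaves s^2 + 6s + 8 = 0.
Factoring the quadratic: (s + 2)(s + 4) = 0.

s = -5, -2, -4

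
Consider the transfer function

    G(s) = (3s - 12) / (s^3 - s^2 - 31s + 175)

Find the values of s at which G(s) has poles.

The poles are the roots of the denominator s^3 - s^2 - 31s + 175 = 0.
Trying s = -7: the polynomial evaluates to 0, so (s + 7) is a factor.
Dividing out leaves s^2 - 8s + 25 = 0.
The quadratic formula then gives s = 4 ± 3j.

s = 4 + 3j, 4 - 3j, -7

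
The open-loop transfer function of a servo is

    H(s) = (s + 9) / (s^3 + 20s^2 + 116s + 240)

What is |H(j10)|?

|H(j10)| ≈ 0.007613

Substitute s = j10: numerator = 9 + j10, denominator = -1760 + j160.
|H(j10)| = |9 + j10| / |-1760 + j160| = 13.454 / 1767.3 ≈ 0.007613.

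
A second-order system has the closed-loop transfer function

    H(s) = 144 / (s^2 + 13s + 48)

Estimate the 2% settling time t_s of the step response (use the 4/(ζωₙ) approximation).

Comparing s^2 + 13s + 48 to s^2 + 2ζωₙs + ωₙ²: ωₙ = √48 ≈ 6.928 rad/s and ζ = 13/(2·√48) ≈ 0.9382.
ζωₙ = 13/2 = 6.5, so t_s ≈ 4/(ζωₙ) = 4/6.5 ≈ 0.6154 s.

t_s ≈ 0.6154 s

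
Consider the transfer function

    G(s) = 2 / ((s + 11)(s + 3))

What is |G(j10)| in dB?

Substitute s = j10: numerator = 2, denominator = -67 + j140.
|G(j10)| = |2| / |-67 + j140| = 2 / 155.21 ≈ 0.01289.
In decibels: 20·log₁₀(0.01289) ≈ -37.8 dB.

|G(j10)|_dB ≈ -37.8 dB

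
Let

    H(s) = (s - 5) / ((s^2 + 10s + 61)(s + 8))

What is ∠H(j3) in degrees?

∠H(j3) ≈ 98.50°

At s = j3: numerator = -5 + j3, denominator = 326 + j396.
∠H = ∠num − ∠den = 149.04° − (50.538°) = 98.50°.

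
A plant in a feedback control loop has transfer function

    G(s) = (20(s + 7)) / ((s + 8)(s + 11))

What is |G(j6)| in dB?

|G(j6)|_dB ≈ 3.36 dB

Substitute s = j6: numerator = 140 + j120, denominator = 52 + j114.
|G(j6)| = |140 + j120| / |52 + j114| = 184.39 / 125.30 ≈ 1.472.
In decibels: 20·log₁₀(1.472) ≈ 3.36 dB.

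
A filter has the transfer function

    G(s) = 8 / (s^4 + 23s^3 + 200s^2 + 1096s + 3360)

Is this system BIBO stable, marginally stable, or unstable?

stable

The denominator s^4 + 23s^3 + 200s^2 + 1096s + 3360 factors as (s + 7)(s^2 + 4s + 40)(s + 12), giving poles at s = -7, -2 ± 6j, -12.
Since all poles lie strictly in the left half-plane, the system is stable.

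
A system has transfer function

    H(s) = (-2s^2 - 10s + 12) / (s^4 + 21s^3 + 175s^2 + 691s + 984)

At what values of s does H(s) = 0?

s = 1, -6

Set the numerator to zero: -2s^2 - 10s + 12 = 0, i.e. -2·(s^2 + 5s - 6) = 0.
Factoring: (s - 1)(s + 6) = 0.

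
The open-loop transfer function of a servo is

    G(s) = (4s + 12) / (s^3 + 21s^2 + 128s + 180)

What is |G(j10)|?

Substitute s = j10: numerator = 12 + j40, denominator = -1920 + j280.
|G(j10)| = |12 + j40| / |-1920 + j280| = 41.761 / 1940.3 ≈ 0.02152.

|G(j10)| ≈ 0.02152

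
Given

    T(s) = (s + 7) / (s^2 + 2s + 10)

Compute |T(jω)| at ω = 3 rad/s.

Substitute s = j3: numerator = 7 + j3, denominator = 1 + j6.
|T(j3)| = |7 + j3| / |1 + j6| = 7.6158 / 6.0828 ≈ 1.252.

|T(j3)| ≈ 1.252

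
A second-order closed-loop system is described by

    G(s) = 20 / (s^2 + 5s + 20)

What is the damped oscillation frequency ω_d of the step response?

ω_d ≈ 3.708 rad/s

Comparing s^2 + 5s + 20 to s^2 + 2ζωₙs + ωₙ²: ωₙ = √20 ≈ 4.472 rad/s and ζ = 5/(2·√20) ≈ 0.5590.
ζωₙ = 5/2 = 2.5, so ω_d = ωₙ√(1−ζ²) = √(ωₙ² − (ζωₙ)²) = √(20 − 2.5²) = √13.75 ≈ 3.708 rad/s.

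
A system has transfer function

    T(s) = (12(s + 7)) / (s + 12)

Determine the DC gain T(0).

T(0) = 7

At s = 0 each factor (s + a) contributes a and each (s^2 + bs + c) contributes c.
T(0) = 12·(7) / ((12)) = 84/12 = 7.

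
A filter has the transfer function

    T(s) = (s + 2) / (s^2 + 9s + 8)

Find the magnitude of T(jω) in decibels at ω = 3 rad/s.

|T(j3)|_dB ≈ -17.5 dB

Substitute s = j3: numerator = 2 + j3, denominator = -1 + j27.
|T(j3)| = |2 + j3| / |-1 + j27| = 3.6056 / 27.019 ≈ 0.1334.
In decibels: 20·log₁₀(0.1334) ≈ -17.5 dB.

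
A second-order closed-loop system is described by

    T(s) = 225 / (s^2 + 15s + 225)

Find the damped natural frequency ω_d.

ω_d ≈ 12.99 rad/s

Comparing s^2 + 15s + 225 to s^2 + 2ζωₙs + ωₙ²: ωₙ = 15 rad/s and ζ = 15/(2·15) = 0.5.
ζωₙ = 15/2 = 7.5, so ω_d = ωₙ√(1−ζ²) = √(ωₙ² − (ζωₙ)²) = √(225 − 7.5²) = √168.75 ≈ 12.99 rad/s.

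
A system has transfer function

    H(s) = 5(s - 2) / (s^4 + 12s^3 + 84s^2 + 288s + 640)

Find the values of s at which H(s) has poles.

The poles are the roots of the denominator s^4 + 12s^3 + 84s^2 + 288s + 640 = 0.
No real roots exist; factor into two real quadratics: (s^2 + 8s + 32)(s^2 + 4s + 20) = 0.
Each quadratic gives a conjugate pair via the quadratic formula.

s = -4 ± 4j, -2 ± 4j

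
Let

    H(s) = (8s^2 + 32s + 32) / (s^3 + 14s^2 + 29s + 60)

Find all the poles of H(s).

s = -1 ± 2j, -12

The poles are the roots of the denominator s^3 + 14s^2 + 29s + 60 = 0.
Trying s = -12: the polynomial evaluates to 0, so (s + 12) is a factor.
Dividing out leaves s^2 + 2s + 5 = 0.
The quadratic formula then gives s = -1 ± 2j.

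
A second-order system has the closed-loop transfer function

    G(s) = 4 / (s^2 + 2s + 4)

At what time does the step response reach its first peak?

t_p ≈ 1.814 s

Comparing s^2 + 2s + 4 to s^2 + 2ζωₙs + ωₙ²: ωₙ = 2 rad/s and ζ = 2/(2·2) = 0.5.
ζωₙ = 2/2 = 1, so ω_d = ωₙ√(1−ζ²) = √(ωₙ² − (ζωₙ)²) = √(4 − 1²) = √3 ≈ 1.732 rad/s.
t_p = π/ω_d = π/1.732 ≈ 1.814 s.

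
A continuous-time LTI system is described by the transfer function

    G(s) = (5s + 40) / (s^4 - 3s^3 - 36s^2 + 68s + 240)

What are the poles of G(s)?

The poles are the roots of the denominator s^4 - 3s^3 - 36s^2 + 68s + 240 = 0.
Trying s = 6: the polynomial evaluates to 0, so (s - 6) is a factor.
Dividing out leaves s^3 + 3s^2 - 18s - 40 = 0.
This factors further as (s - 4)(s + 2)(s + 5) = 0.

s = 6, 4, -2, -5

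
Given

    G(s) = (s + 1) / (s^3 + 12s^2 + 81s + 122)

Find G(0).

Set s = 0: G(0) = (1) / (122) = 1/122.

G(0) = 1/122 ≈ 0.008197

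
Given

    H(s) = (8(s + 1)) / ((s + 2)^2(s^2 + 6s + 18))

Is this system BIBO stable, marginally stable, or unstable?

The poles can be read from the denominator factors: s = -2, -2, -3 ± 3j.
Since all poles lie strictly in the left half-plane, the system is stable.

stable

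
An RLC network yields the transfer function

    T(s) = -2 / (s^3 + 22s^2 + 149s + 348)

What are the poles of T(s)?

s = -5 ± 2j, -12

The poles are the roots of the denominator s^3 + 22s^2 + 149s + 348 = 0.
Trying s = -12: the polynomial evaluates to 0, so (s + 12) is a factor.
Dividing out leaves s^2 + 10s + 29 = 0.
The quadratic formula then gives s = -5 ± 2j.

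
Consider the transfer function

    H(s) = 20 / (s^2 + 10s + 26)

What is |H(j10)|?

Substitute s = j10: numerator = 20, denominator = -74 + j100.
|H(j10)| = |20| / |-74 + j100| = 20 / 124.40 ≈ 0.1608.

|H(j10)| ≈ 0.1608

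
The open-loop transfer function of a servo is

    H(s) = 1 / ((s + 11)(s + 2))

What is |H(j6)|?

|H(j6)| ≈ 0.01262

Substitute s = j6: numerator = 1, denominator = -14 + j78.
|H(j6)| = |1| / |-14 + j78| = 1 / 79.246 ≈ 0.01262.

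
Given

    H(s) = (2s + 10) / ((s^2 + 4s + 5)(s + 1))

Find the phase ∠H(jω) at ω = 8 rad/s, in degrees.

At s = j8: numerator = 10 + j16, denominator = -315 - j440.
∠H = ∠num − ∠den = 57.995° − (-125.60°) = 183.6°, which wraps to -176.4°.

∠H(j8) ≈ -176.4°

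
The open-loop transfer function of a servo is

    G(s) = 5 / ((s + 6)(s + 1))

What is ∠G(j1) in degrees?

At s = j1: numerator = 5, denominator = 5 + j7.
∠G = ∠num − ∠den = 0° − (54.462°) = -54.46°.

∠G(j1) ≈ -54.46°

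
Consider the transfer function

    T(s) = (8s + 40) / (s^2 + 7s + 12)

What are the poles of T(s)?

s = -3, -4

The poles are the roots of the denominator s^2 + 7s + 12 = 0.
Factoring: (s + 3)(s + 4) = 0, so s = -3 and s = -4.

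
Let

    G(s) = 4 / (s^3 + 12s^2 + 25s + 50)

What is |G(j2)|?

|G(j2)| ≈ 0.09513

Substitute s = j2: numerator = 4, denominator = 2 + j42.
|G(j2)| = |4| / |2 + j42| = 4 / 42.048 ≈ 0.09513.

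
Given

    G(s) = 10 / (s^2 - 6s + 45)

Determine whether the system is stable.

unstable

The denominator s^2 - 6s + 45 factors as (s^2 - 6s + 45), giving poles at s = 3 + 6j, 3 - 6j.
Since the pole(s) at s = 3 + 6j, 3 - 6j lie in the right half-plane, the system is unstable.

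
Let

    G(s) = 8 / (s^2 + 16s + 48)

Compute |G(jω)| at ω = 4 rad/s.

Substitute s = j4: numerator = 8, denominator = 32 + j64.
|G(j4)| = |8| / |32 + j64| = 8 / 71.554 ≈ 0.1118.

|G(j4)| ≈ 0.1118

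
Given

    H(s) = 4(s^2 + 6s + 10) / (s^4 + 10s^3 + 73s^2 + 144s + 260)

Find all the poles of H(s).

s = -4 ± 6j, -1 ± 2j

The poles are the roots of the denominator s^4 + 10s^3 + 73s^2 + 144s + 260 = 0.
No real roots exist; factor into two real quadratics: (s^2 + 8s + 52)(s^2 + 2s + 5) = 0.
Each quadratic gives a conjugate pair via the quadratic formula.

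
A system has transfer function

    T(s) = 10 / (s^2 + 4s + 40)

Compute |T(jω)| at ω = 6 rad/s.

Substitute s = j6: numerator = 10, denominator = 4 + j24.
|T(j6)| = |10| / |4 + j24| = 10 / 24.331 ≈ 0.4110.

|T(j6)| ≈ 0.4110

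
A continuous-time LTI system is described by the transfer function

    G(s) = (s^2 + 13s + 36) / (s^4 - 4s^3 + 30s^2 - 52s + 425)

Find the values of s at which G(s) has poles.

s = -1 + 4j, -1 - 4j, 3 + 4j, 3 - 4j

The poles are the roots of the denominator s^4 - 4s^3 + 30s^2 - 52s + 425 = 0.
No real roots exist; factor into two real quadratics: (s^2 + 2s + 17)(s^2 - 6s + 25) = 0.
Each quadratic gives a conjugate pair via the quadratic formula.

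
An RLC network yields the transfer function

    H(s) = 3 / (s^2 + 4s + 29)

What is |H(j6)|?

|H(j6)| = 0.1200

Substitute s = j6: numerator = 3, denominator = -7 + j24.
|H(j6)| = |3| / |-7 + j24| = 3 / 25 = 0.1200.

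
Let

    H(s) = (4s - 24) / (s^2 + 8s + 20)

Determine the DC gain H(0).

Set s = 0: H(0) = (-24) / (20) = -6/5.

H(0) = -6/5 ≈ -1.200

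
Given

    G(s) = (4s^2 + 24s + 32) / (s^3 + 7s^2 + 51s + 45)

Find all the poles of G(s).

The poles are the roots of the denominator s^3 + 7s^2 + 51s + 45 = 0.
Trying s = -1: the polynomial evaluates to 0, so (s + 1) is a factor.
Dividing out leaves s^2 + 6s + 45 = 0.
The quadratic formula then gives s = -3 ± 6j.

s = -3 ± 6j, -1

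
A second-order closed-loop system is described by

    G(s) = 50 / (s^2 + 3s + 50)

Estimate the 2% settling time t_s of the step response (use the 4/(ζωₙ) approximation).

t_s ≈ 2.667 s

Comparing s^2 + 3s + 50 to s^2 + 2ζωₙs + ωₙ²: ωₙ = √50 ≈ 7.071 rad/s and ζ = 3/(2·√50) ≈ 0.2121.
ζωₙ = 3/2 = 1.5, so t_s ≈ 4/(ζωₙ) = 4/1.5 ≈ 2.667 s.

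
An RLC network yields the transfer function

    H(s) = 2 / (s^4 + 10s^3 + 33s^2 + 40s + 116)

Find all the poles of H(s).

s = 2j, -2j, -5 + 2j, -5 - 2j

The poles are the roots of the denominator s^4 + 10s^3 + 33s^2 + 40s + 116 = 0.
No real roots exist; factor into two real quadratics: (s^2 + 4)(s^2 + 10s + 29) = 0.
Each quadratic gives a conjugate pair via the quadratic formula.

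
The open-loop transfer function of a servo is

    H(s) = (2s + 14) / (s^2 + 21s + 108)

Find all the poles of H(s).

The poles are the roots of the denominator s^2 + 21s + 108 = 0.
Factoring: (s + 9)(s + 12) = 0, so s = -9 and s = -12.

s = -9, -12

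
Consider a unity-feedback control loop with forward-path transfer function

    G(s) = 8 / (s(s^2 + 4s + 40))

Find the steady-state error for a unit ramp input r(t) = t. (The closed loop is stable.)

G(s) has one pole at the origin.
This is a Type 1 system. Kv = lim_{s→0} s·G(s) = 8/40 = 1/5.
e_ss = 1/Kv = 1/(1/5) = 5.

e_ss = 5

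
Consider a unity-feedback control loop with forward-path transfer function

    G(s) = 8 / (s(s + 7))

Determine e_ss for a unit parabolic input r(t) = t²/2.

e_ss = ∞

G(s) has one pole at the origin.
This is a Type 1 system; Ka = lim_{s→0} s^2·G(s) = 0, so the steady-state error for a parabola input is infinite.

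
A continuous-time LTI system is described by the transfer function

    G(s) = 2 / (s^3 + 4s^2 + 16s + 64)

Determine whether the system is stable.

marginally stable

The denominator s^3 + 4s^2 + 16s + 64 factors as (s^2 + 16)(s + 4), giving poles at s = ±4j, -4.
Since the simple pole(s) at s = ±4j lie on the jω-axis with none in the right half-plane, the system is marginally stable.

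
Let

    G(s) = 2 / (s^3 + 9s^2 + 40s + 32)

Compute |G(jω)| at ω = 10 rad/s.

Substitute s = j10: numerator = 2, denominator = -868 - j600.
|G(j10)| = |2| / |-868 - j600| = 2 / 1055.2 ≈ 0.001895.

|G(j10)| ≈ 0.001895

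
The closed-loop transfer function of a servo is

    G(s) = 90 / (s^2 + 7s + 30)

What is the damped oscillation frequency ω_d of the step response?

ω_d ≈ 4.213 rad/s

Comparing s^2 + 7s + 30 to s^2 + 2ζωₙs + ωₙ²: ωₙ = √30 ≈ 5.477 rad/s and ζ = 7/(2·√30) ≈ 0.6390.
ζωₙ = 7/2 = 3.5, so ω_d = ωₙ√(1−ζ²) = √(ωₙ² − (ζωₙ)²) = √(30 − 3.5²) = √17.75 ≈ 4.213 rad/s.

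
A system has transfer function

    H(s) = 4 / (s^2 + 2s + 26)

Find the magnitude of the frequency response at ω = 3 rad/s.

Substitute s = j3: numerator = 4, denominator = 17 + j6.
|H(j3)| = |4| / |17 + j6| = 4 / 18.028 ≈ 0.2219.

|H(j3)| ≈ 0.2219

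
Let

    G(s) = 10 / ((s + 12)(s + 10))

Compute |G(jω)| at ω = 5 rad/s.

Substitute s = j5: numerator = 10, denominator = 95 + j110.
|G(j5)| = |10| / |95 + j110| = 10 / 145.34 ≈ 0.06880.

|G(j5)| ≈ 0.06880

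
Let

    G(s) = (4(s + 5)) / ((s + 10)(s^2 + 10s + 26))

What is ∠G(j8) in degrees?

∠G(j8) ≈ -96.07°

At s = j8: numerator = 20 + j32, denominator = -1020 + j496.
∠G = ∠num − ∠den = 57.995° − (154.07°) = -96.07°.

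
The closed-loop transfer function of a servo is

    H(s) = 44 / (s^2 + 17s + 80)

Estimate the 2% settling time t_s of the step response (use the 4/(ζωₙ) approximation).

t_s ≈ 0.4706 s

Comparing s^2 + 17s + 80 to s^2 + 2ζωₙs + ωₙ²: ωₙ = √80 ≈ 8.944 rad/s and ζ = 17/(2·√80) ≈ 0.9503.
ζωₙ = 17/2 = 8.5, so t_s ≈ 4/(ζωₙ) = 4/8.5 ≈ 0.4706 s.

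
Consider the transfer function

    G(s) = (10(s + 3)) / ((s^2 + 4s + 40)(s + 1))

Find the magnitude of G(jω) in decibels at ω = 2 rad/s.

|G(j2)|_dB ≈ -7.19 dB

Substitute s = j2: numerator = 30 + j20, denominator = 20 + j80.
|G(j2)| = |30 + j20| / |20 + j80| = 36.056 / 82.462 ≈ 0.4372.
In decibels: 20·log₁₀(0.4372) ≈ -7.19 dB.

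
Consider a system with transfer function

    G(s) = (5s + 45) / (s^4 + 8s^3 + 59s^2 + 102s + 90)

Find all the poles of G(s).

s = -1 + j, -1 - j, -3 + 6j, -3 - 6j

The poles are the roots of the denominator s^4 + 8s^3 + 59s^2 + 102s + 90 = 0.
No real roots exist; factor into two real quadratics: (s^2 + 2s + 2)(s^2 + 6s + 45) = 0.
Each quadratic gives a conjugate pair via the quadratic formula.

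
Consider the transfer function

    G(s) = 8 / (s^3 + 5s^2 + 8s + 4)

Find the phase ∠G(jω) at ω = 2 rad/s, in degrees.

∠G(j2) ≈ -153.4°

At s = j2: numerator = 8, denominator = -16 + j8.
∠G = ∠num − ∠den = 0° − (153.43°) = -153.4°.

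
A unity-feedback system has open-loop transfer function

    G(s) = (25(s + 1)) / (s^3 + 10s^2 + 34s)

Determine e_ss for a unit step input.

G(s) has one pole at the origin.
This is a Type 1 system; for a step input the steady-state error is zero.

e_ss = 0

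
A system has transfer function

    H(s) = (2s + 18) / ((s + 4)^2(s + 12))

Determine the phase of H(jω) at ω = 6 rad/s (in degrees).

∠H(j6) ≈ -105.5°

At s = j6: numerator = 18 + j12, denominator = -528 + j456.
∠H = ∠num − ∠den = 33.690° − (139.18°) = -105.5°.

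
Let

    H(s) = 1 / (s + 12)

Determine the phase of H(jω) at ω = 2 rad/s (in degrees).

∠H(j2) ≈ -9.462°

At s = j2: numerator = 1, denominator = 12 + j2.
∠H = ∠num − ∠den = 0° − (9.4623°) = -9.462°.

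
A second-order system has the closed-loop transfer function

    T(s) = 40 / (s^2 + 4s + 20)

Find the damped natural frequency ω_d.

Comparing s^2 + 4s + 20 to s^2 + 2ζωₙs + ωₙ²: ωₙ = √20 ≈ 4.472 rad/s and ζ = 4/(2·√20) ≈ 0.4472.
ζωₙ = 4/2 = 2, so ω_d = ωₙ√(1−ζ²) = √(ωₙ² − (ζωₙ)²) = √(20 − 2²) = √16 = 4 rad/s.

ω_d = 4 rad/s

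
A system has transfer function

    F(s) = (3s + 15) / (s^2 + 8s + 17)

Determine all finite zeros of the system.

s = -5

Set the numerator to zero: 3s + 15 = 0, i.e. 3·(s + 5) = 0.
So s = -5.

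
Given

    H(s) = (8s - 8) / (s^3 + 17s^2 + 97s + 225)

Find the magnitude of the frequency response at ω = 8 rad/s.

Substitute s = j8: numerator = -8 + j64, denominator = -863 + j264.
|H(j8)| = |-8 + j64| / |-863 + j264| = 64.498 / 902.48 ≈ 0.07147.

|H(j8)| ≈ 0.07147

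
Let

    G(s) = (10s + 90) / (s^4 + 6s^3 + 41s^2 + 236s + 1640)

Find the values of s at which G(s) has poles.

The poles are the roots of the denominator s^4 + 6s^3 + 41s^2 + 236s + 1640 = 0.
No real roots exist; factor into two real quadratics: (s^2 - 4s + 40)(s^2 + 10s + 41) = 0.
Each quadratic gives a conjugate pair via the quadratic formula.

s = 2 + 6j, 2 - 6j, -5 + 4j, -5 - 4j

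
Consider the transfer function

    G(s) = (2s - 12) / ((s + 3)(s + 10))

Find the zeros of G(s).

Set the numerator to zero: 2s - 12 = 0, i.e. 2·(s - 6) = 0.
So s = 6.

s = 6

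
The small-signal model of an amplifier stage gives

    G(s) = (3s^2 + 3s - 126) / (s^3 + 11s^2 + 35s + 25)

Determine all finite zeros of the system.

s = -7, 6

Set the numerator to zero: 3s^2 + 3s - 126 = 0, i.e. 3·(s^2 + s - 42) = 0.
Factoring: (s + 7)(s - 6) = 0.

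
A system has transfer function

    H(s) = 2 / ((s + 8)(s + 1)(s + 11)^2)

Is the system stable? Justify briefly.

The poles can be read from the denominator factors: s = -8, -1, -11, -11.
Since all poles lie strictly in the left half-plane, the system is stable.

stable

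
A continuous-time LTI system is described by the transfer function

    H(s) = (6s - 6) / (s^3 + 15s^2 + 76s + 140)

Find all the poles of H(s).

s = -4 ± 2j, -7

The poles are the roots of the denominator s^3 + 15s^2 + 76s + 140 = 0.
Trying s = -7: the polynomial evaluates to 0, so (s + 7) is a factor.
Dividing out leaves s^2 + 8s + 20 = 0.
The quadratic formula then gives s = -4 ± 2j.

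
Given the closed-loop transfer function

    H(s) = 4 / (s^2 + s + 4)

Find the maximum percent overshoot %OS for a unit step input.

%OS ≈ 44.4%

Comparing s^2 + s + 4 to s^2 + 2ζωₙs + ωₙ²: ωₙ = 2 rad/s and ζ = 1/(2·2) = 0.25.
%OS = 100·exp(−πζ/√(1−ζ²)) = 100·exp(−π·0.25/√(1−0.25²)) ≈ 44.4%.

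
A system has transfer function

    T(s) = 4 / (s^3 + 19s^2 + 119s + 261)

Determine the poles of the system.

The poles are the roots of the denominator s^3 + 19s^2 + 119s + 261 = 0.
Trying s = -9: the polynomial evaluates to 0, so (s + 9) is a factor.
Dividing out leaves s^2 + 10s + 29 = 0.
The quadratic formula then gives s = -5 ± 2j.

s = -5 + 2j, -5 - 2j, -9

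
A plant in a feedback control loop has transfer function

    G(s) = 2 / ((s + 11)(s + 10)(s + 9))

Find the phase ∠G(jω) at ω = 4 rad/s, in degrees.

At s = j4: numerator = 2, denominator = 510 + j1132.
∠G = ∠num − ∠den = 0° − (65.747°) = -65.75°.

∠G(j4) ≈ -65.75°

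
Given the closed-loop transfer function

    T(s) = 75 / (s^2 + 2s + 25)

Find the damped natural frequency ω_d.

Comparing s^2 + 2s + 25 to s^2 + 2ζωₙs + ωₙ²: ωₙ = 5 rad/s and ζ = 2/(2·5) = 0.2.
ζωₙ = 2/2 = 1, so ω_d = ωₙ√(1−ζ²) = √(ωₙ² − (ζωₙ)²) = √(25 − 1²) = √24 ≈ 4.899 rad/s.

ω_d ≈ 4.899 rad/s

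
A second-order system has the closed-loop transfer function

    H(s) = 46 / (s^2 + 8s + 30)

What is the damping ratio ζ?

ζ ≈ 0.7303

Compare the denominator to the standard form s^2 + 2ζωₙs + ωₙ².
ωₙ² = 30, so ωₙ = √30 ≈ 5.477 rad/s.
2ζωₙ = 8, so ζ = 8/(2·√30) ≈ 0.7303.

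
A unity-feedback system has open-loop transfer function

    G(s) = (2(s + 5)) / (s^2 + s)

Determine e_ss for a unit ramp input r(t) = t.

G(s) has one pole at the origin.
This is a Type 1 system. Kv = lim_{s→0} s·G(s) = 10/1.
e_ss = 1/Kv = 1/(10) = 1/10 ≈ 0.1000.

e_ss = 0.1000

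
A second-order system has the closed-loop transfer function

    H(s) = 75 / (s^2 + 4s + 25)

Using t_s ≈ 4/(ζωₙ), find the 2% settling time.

Comparing s^2 + 4s + 25 to s^2 + 2ζωₙs + ωₙ²: ωₙ = 5 rad/s and ζ = 4/(2·5) = 0.4.
ζωₙ = 4/2 = 2, so t_s ≈ 4/(ζωₙ) = 4/2 = 2 s.

t_s ≈ 2 s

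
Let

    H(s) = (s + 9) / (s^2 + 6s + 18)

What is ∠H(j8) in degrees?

∠H(j8) ≈ -92.15°

At s = j8: numerator = 9 + j8, denominator = -46 + j48.
∠H = ∠num − ∠den = 41.634° − (133.78°) = -92.15°.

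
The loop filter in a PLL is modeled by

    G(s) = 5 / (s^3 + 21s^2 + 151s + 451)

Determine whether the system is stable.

stable

The denominator s^3 + 21s^2 + 151s + 451 factors as (s + 11)(s^2 + 10s + 41), giving poles at s = -11, -5 + 4j, -5 - 4j.
Since all poles lie strictly in the left half-plane, the system is stable.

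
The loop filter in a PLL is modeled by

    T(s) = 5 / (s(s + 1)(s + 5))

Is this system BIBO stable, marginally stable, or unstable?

The poles can be read from the denominator factors: s = 0, -1, -5.
Since the simple pole(s) at s = 0 lie on the jω-axis with none in the right half-plane, the system is marginally stable.

marginally stable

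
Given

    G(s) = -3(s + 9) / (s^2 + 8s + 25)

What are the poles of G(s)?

The poles are the roots of the denominator s^2 + 8s + 25 = 0.
Using the quadratic formula: s = (-8 ± √(-36))/2 = -4 ± 3j.

s = -4 ± 3j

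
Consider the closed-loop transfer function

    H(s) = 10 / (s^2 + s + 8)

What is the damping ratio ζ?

ζ ≈ 0.1768

Compare the denominator to the standard form s^2 + 2ζωₙs + ωₙ².
ωₙ² = 8, so ωₙ = √8 ≈ 2.828 rad/s.
2ζωₙ = 1, so ζ = 1/(2·√8) ≈ 0.1768.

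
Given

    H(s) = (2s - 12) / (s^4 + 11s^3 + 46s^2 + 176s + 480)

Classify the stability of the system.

marginally stable

The denominator s^4 + 11s^3 + 46s^2 + 176s + 480 factors as (s^2 + 16)(s + 6)(s + 5), giving poles at s = 4j, -4j, -6, -5.
Since the simple pole(s) at s = 4j, -4j lie on the jω-axis with none in the right half-plane, the system is marginally stable.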